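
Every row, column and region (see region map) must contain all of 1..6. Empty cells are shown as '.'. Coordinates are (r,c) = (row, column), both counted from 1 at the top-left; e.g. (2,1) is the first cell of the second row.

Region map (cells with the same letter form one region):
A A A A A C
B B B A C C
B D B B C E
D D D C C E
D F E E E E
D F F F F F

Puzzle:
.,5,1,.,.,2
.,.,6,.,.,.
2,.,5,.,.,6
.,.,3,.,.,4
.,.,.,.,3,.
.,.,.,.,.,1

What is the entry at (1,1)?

(5,3) = 2: row 5 has {3}; col 3 has {1,3,5,6}; region has {3,4,6} → only 2 remains.
(5,6) = 5: row 5 has {2,3}; col 6 has {1,2,4,6}; region has {2,3,4,6} → only 5 remains.
(6,3) = 4: row 6 has {1}; col 3 has {1,2,3,5,6}; region has {1} → only 4 remains.
(2,6) = 3: row 2 has {6}; col 6 has {1,2,4,5,6}; region has {2} → only 3 remains.
(5,2) = 6: row 5 has {2,3,5}; col 2 has {5}; region has {1,4} → only 6 remains.
(5,4) = 1: row 5 has {2,3,5,6}; col 4 has {}; region has {2,3,4,5,6} → only 1 remains.
(5,1) = 4: row 5 has {1,2,3,5,6}; col 1 has {2}; region has {3} → only 4 remains.
(2,1) = 1: row 2 has {3,6}; col 1 has {2,4}; region has {2,5,6} → only 1 remains.
(2,2) = 4: row 2 has {1,3,6}; col 2 has {5,6}; region has {1,2,5,6} → only 4 remains.
(2,4) = 2: row 2 has {1,3,4,6}; col 4 has {1}; region has {1,5} → only 2 remains.
(2,5) = 5: row 2 has {1,2,3,4,6}; col 5 has {3}; region has {2,3} → only 5 remains.
(3,2) = 1: row 3 has {2,5,6}; col 2 has {4,5,6}; region has {3,4} → only 1 remains.
(3,4) = 3: row 3 has {1,2,5,6}; col 4 has {1,2}; region has {1,2,4,5,6} → only 3 remains.
(3,5) = 4: row 3 has {1,2,3,5,6}; col 5 has {3,5}; region has {2,3,5} → only 4 remains.
(4,2) = 2: row 4 has {3,4}; col 2 has {1,4,5,6}; region has {1,3,4} → only 2 remains.
(4,4) = 6: row 4 has {2,3,4}; col 4 has {1,2,3}; region has {2,3,4,5} → only 6 remains.
(4,5) = 1: row 4 has {2,3,4,6}; col 5 has {3,4,5}; region has {2,3,4,5,6} → only 1 remains.
(6,2) = 3: row 6 has {1,4}; col 2 has {1,2,4,5,6}; region has {1,4,6} → only 3 remains.
(6,4) = 5: row 6 has {1,3,4}; col 4 has {1,2,3,6}; region has {1,3,4,6} → only 5 remains.
(6,5) = 2: row 6 has {1,3,4,5}; col 5 has {1,3,4,5}; region has {1,3,4,5,6} → only 2 remains.
(1,4) = 4: row 1 has {1,2,5}; col 4 has {1,2,3,5,6}; region has {1,2,5} → only 4 remains.
(1,5) = 6: row 1 has {1,2,4,5}; col 5 has {1,2,3,4,5}; region has {1,2,4,5} → only 6 remains.
(4,1) = 5: row 4 has {1,2,3,4,6}; col 1 has {1,2,4}; region has {1,2,3,4} → only 5 remains.
(6,1) = 6: row 6 has {1,2,3,4,5}; col 1 has {1,2,4,5}; region has {1,2,3,4,5} → only 6 remains.
(1,1) = 3: row 1 has {1,2,4,5,6}; col 1 has {1,2,4,5,6}; region has {1,2,4,5,6} → only 3 remains.

3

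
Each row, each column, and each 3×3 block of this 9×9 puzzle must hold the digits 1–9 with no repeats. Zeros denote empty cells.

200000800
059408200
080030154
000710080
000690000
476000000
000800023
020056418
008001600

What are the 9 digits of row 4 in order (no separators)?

R3C3 = 7: row 3 has {1,3,4,5,8}; col 3 has {6,8,9}; box has {2,5,8,9} → only 7 remains.
R8C3 = 3: row 8 has {1,2,4,5,6,8}; col 3 has {6,7,8,9}; box has {2,8} → only 3 remains.
R8C4 = 9: row 8 has {1,2,3,4,5,6,8}; col 4 has {4,6,7,8}; box has {1,5,6,8} → only 9 remains.
R3C1 = 6: row 3 has {1,3,4,5,7,8}; col 1 has {2,4}; box has {2,5,7,8,9} → only 6 remains.
R3C4 = 2: row 3 has {1,3,4,5,6,7,8}; col 4 has {4,6,7,8,9}; box has {3,4,8} → only 2 remains.
R3C6 = 9: row 3 has {1,2,3,4,5,6,7,8}; col 6 has {1,6,8}; box has {2,3,4,8} → only 9 remains.
R8C1 = 7: row 8 has {1,2,3,4,5,6,8,9}; col 1 has {2,4,6}; box has {2,3,8} → only 7 remains.
R9C4 = 3: row 9 has {1,6,8}; col 4 has {2,4,6,7,8,9}; box has {1,5,6,8,9} → only 3 remains.
R6C4 = 5: row 6 has {4,6,7}; col 4 has {2,3,4,6,7,8,9}; box has {1,6,7,9} → only 5 remains.
R1C4 = 1: row 1 has {2,8}; col 4 has {2,3,4,5,6,7,8,9}; box has {2,3,4,8,9} → only 1 remains.
R1C3 = 4: row 1 has {1,2,8}; col 3 has {3,6,7,8,9}; box has {2,5,6,7,8,9} → only 4 remains.
R1C2 = 3: row 1 has {1,2,4,8}; col 2 has {2,5,7,8}; box has {2,4,5,6,7,8,9} → only 3 remains.
R2C1 = 1: row 2 has {2,4,5,8,9}; col 1 has {2,4,6,7}; box has {2,3,4,5,6,7,8,9} → only 1 remains.
R4C2 = 9: row 4 has {1,7,8}; col 2 has {2,3,5,7,8}; box has {4,6,7} → only 9 remains.
R5C2 = 1: row 5 has {6,9}; col 2 has {2,3,5,7,8,9}; box has {4,6,7,9} → only 1 remains.
R9C2 = 4: row 9 has {1,3,6,8}; col 2 has {1,2,3,5,7,8,9}; box has {2,3,7,8} → only 4 remains.
R7C2 = 6: row 7 has {2,3,8}; col 2 has {1,2,3,4,5,7,8,9}; box has {2,3,4,7,8} → only 6 remains.
R1C6 = 5: in row 1, 5 can only go here (every other open cell in that row sees a 5).
R2C8 = 3: in row 2, 3 can only go here (every other open cell in that row sees a 3).
R6C8 = 9: row 6 has {4,5,6,7}; col 8 has {1,2,3,5,8}; box has {8} → only 9 remains.
R9C8 = 7: row 9 has {1,3,4,6,8}; col 8 has {1,2,3,5,8,9}; box has {1,2,3,4,6,8} → only 7 remains.
R1C8 = 6: row 1 has {1,2,3,4,5,8}; col 8 has {1,2,3,5,7,8,9}; box has {1,2,3,4,5,8} → only 6 remains.
R2C9 = 7: row 2 has {1,2,3,4,5,8,9}; col 9 has {3,4,8}; box has {1,2,3,4,5,6,8} → only 7 remains.
R5C8 = 4: row 5 has {1,6,9}; col 8 has {1,2,3,5,6,7,8,9}; box has {8,9} → only 4 remains.
R6C7 = 3: row 6 has {4,5,6,7,9}; col 7 has {1,2,4,6,8}; box has {4,8,9} → only 3 remains.
R9C5 = 2: row 9 has {1,3,4,6,7,8}; col 5 has {1,3,5,9}; box has {1,3,5,6,8,9} → only 2 remains.
R1C5 = 7: row 1 has {1,2,3,4,5,6,8}; col 5 has {1,2,3,5,9}; box has {1,2,3,4,5,8,9} → only 7 remains.
R1C9 = 9: row 1 has {1,2,3,4,5,6,7,8}; col 9 has {3,4,7,8}; box has {1,2,3,4,5,6,7,8} → only 9 remains.
R2C5 = 6: row 2 has {1,2,3,4,5,7,8,9}; col 5 has {1,2,3,5,7,9}; box has {1,2,3,4,5,7,8,9} → only 6 remains.
R4C7 = 5: row 4 has {1,7,8,9}; col 7 has {1,2,3,4,6,8}; box has {3,4,8,9} → only 5 remains.
R5C7 = 7: row 5 has {1,4,6,9}; col 7 has {1,2,3,4,5,6,8}; box has {3,4,5,8,9} → only 7 remains.
R5C9 = 2: row 5 has {1,4,6,7,9}; col 9 has {3,4,7,8,9}; box has {3,4,5,7,8,9} → only 2 remains.
R6C5 = 8: row 6 has {3,4,5,6,7,9}; col 5 has {1,2,3,5,6,7,9}; box has {1,5,6,7,9} → only 8 remains.
R6C6 = 2: row 6 has {3,4,5,6,7,8,9}; col 6 has {1,5,6,8,9}; box has {1,5,6,7,8,9} → only 2 remains.
R6C9 = 1: row 6 has {2,3,4,5,6,7,8,9}; col 9 has {2,3,4,7,8,9}; box has {2,3,4,5,7,8,9} → only 1 remains.
R7C5 = 4: row 7 has {2,3,6,8}; col 5 has {1,2,3,5,6,7,8,9}; box has {1,2,3,5,6,8,9} → only 4 remains.
R7C6 = 7: row 7 has {2,3,4,6,8}; col 6 has {1,2,5,6,8,9}; box has {1,2,3,4,5,6,8,9} → only 7 remains.
R7C7 = 9: row 7 has {2,3,4,6,7,8}; col 7 has {1,2,3,4,5,6,7,8}; box has {1,2,3,4,6,7,8} → only 9 remains.
R9C9 = 5: row 9 has {1,2,3,4,6,7,8}; col 9 has {1,2,3,4,7,8,9}; box has {1,2,3,4,6,7,8,9} → only 5 remains.
R4C1 = 3: row 4 has {1,5,7,8,9}; col 1 has {1,2,4,6,7}; box has {1,4,6,7,9} → only 3 remains.
R4C3 = 2: row 4 has {1,3,5,7,8,9}; col 3 has {3,4,6,7,8,9}; box has {1,3,4,6,7,9} → only 2 remains.
R4C6 = 4: row 4 has {1,2,3,5,7,8,9}; col 6 has {1,2,5,6,7,8,9}; box has {1,2,5,6,7,8,9} → only 4 remains.
R4C9 = 6: row 4 has {1,2,3,4,5,7,8,9}; col 9 has {1,2,3,4,5,7,8,9}; box has {1,2,3,4,5,7,8,9} → only 6 remains.

392714586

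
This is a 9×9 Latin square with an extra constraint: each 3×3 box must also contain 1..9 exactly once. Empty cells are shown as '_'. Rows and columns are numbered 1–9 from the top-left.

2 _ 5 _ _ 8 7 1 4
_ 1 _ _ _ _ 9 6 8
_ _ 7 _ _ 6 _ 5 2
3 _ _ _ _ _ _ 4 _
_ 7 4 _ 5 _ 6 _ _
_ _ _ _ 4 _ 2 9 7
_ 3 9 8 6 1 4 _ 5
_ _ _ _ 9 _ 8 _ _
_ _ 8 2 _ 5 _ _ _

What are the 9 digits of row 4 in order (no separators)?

326789541

r1c5 = 3 (sole candidate).
r2c1 = 4 (sole candidate).
r2c3 = 3 (sole candidate).
r3c5 = 1 (sole candidate).
r3c7 = 3 (sole candidate).
r4c9 = 1: row 4 has {3,4}; col 9 has {2,4,5,7,8}; box has {2,4,6,7,9} → only 1 remains.
r5c9 = 3 (sole candidate).
r6c6 = 3 (sole candidate).
r7c1 = 7 (sole candidate).
r7c8 = 2 (sole candidate).
r8c9 = 6 (sole candidate).
r9c5 = 7 (sole candidate).
r9c7 = 1 (sole candidate).
r9c8 = 3 (sole candidate).
r9c9 = 9 (sole candidate).
r1c4 = 9 (sole candidate).
r2c5 = 2 (sole candidate).
r2c6 = 7 (sole candidate).
r3c4 = 4 (sole candidate).
r4c5 = 8: row 4 has {1,3,4}; col 5 has {1,2,3,4,5,6,7,9}; box has {3,4,5} → only 8 remains.
r4c7 = 5: row 4 has {1,3,4,8}; col 7 has {1,2,3,4,6,7,8,9}; box has {1,2,3,4,6,7,9} → only 5 remains.
r5c4 = 1 (sole candidate).
r5c8 = 8 (sole candidate).
r6c4 = 6 (sole candidate).
r8c4 = 3 (sole candidate).
r8c6 = 4 (sole candidate).
r8c8 = 7 (sole candidate).
r9c1 = 6 (sole candidate).
r9c2 = 4 (sole candidate).
r1c2 = 6 (sole candidate).
r2c4 = 5 (sole candidate).
r4c4 = 7: row 4 has {1,3,4,5,8}; col 4 has {1,2,3,4,5,6,8,9}; box has {1,3,4,5,6,8} → only 7 remains.
r5c1 = 9 (sole candidate).
r5c6 = 2 (sole candidate).
r6c3 = 1 (sole candidate).
r8c3 = 2 (sole candidate).
r3c1 = 8 (sole candidate).
r3c2 = 9 (sole candidate).
r4c2 = 2: row 4 has {1,3,4,5,7,8}; col 2 has {1,3,4,6,7,9}; box has {1,3,4,7,9} → only 2 remains.
r4c3 = 6: row 4 has {1,2,3,4,5,7,8}; col 3 has {1,2,3,4,5,7,8,9}; box has {1,2,3,4,7,9} → only 6 remains.
r4c6 = 9: row 4 has {1,2,3,4,5,6,7,8}; col 6 has {1,2,3,4,5,6,7,8}; box has {1,2,3,4,5,6,7,8} → only 9 remains.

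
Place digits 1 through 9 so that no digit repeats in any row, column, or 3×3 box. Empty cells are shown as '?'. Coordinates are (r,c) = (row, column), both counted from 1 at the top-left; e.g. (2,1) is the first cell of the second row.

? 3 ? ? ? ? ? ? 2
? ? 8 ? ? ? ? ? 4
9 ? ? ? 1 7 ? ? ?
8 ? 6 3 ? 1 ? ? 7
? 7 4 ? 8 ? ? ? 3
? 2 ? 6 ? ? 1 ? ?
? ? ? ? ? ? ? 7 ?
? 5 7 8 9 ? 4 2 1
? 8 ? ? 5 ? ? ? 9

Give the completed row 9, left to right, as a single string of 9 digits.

481752639

(4,2) = 9 (sole candidate).
(5,1) = 1 (hidden single in row 5).
(6,5) = 7 (hidden single in row 6).
(7,3) = 9 (hidden single in row 7).
(9,4) = 7: in row 9, 7 can only go here (every other open cell in that row sees a 7).
(9,3) = 1: in row 9, 1 can only go here (every other open cell in that row sees a 1).
(1,3) = 5 (sole candidate).
(3,3) = 2 (sole candidate).
(6,3) = 3 (sole candidate).
(6,1) = 5 (sole candidate).
(6,9) = 8 (sole candidate).
(1,8) = 1 (hidden single in row 1).
(2,2) = 1 (hidden single in row 2).
(7,4) = 1 (hidden single in row 7).
(7,7) = 8 (hidden single in row 7).
(1,6) = 8 (hidden single in row 1).
(3,8) = 8 (hidden single in row 3).
(3,7) = 3 (hidden single in row 3).
(9,7) = 6: row 9 has {1,5,7,8,9}; col 7 has {1,3,4,8}; box has {1,2,4,7,8,9} → only 6 remains.
(9,8) = 3: row 9 has {1,5,6,7,8,9}; col 8 has {1,2,7,8}; box has {1,2,4,6,7,8,9} → only 3 remains.
(7,9) = 5 (sole candidate).
(3,9) = 6 (sole candidate).
(3,2) = 4 (sole candidate).
(3,4) = 5 (sole candidate).
(7,2) = 6 (sole candidate).
(8,1) = 3 (sole candidate).
(8,6) = 6 (sole candidate).
(5,8) = 6 (hidden single in row 5).
(1,4) = 4 (hidden single in column 4).
(1,5) = 6 (sole candidate).
(1,1) = 7 (sole candidate).
(1,7) = 9 (sole candidate).
(2,1) = 6 (sole candidate).
(2,8) = 5 (sole candidate).
(4,8) = 4 (sole candidate).
(6,8) = 9 (sole candidate).
(2,7) = 7 (sole candidate).
(4,5) = 2 (sole candidate).
(4,7) = 5 (sole candidate).
(5,4) = 9 (sole candidate).
(5,6) = 5 (sole candidate).
(5,7) = 2 (sole candidate).
(6,6) = 4 (sole candidate).
(9,6) = 2: row 9 has {1,3,5,6,7,8,9}; col 6 has {1,4,5,6,7,8}; box has {1,5,6,7,8,9} → only 2 remains.
(2,4) = 2 (sole candidate).
(2,5) = 3 (sole candidate).
(2,6) = 9 (sole candidate).
(7,5) = 4 (sole candidate).
(7,6) = 3 (sole candidate).
(9,1) = 4: row 9 has {1,2,3,5,6,7,8,9}; col 1 has {1,3,5,6,7,8,9}; box has {1,3,5,6,7,8,9} → only 4 remains.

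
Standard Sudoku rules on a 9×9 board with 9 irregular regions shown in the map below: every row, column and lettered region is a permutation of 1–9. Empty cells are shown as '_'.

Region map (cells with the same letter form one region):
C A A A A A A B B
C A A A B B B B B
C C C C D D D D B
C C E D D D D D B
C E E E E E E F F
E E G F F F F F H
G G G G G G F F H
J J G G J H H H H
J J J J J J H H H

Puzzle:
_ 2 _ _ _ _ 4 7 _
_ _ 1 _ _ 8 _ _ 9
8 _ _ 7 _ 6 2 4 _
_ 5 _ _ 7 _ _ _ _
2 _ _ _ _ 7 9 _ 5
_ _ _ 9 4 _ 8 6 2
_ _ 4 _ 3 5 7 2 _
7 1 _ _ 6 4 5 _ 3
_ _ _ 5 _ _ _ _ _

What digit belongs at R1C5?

9

R3C9 = 1 (sole candidate).
R6C2 = 3 (sole candidate).
R6C3 = 7 (sole candidate).
R6C6 = 1 (sole candidate).
R1C9 = 6 (sole candidate).
R2C7 = 3 (sole candidate).
R2C8 = 5 (sole candidate).
R3C2 = 9 (sole candidate).
R3C3 = 3 (sole candidate).
R3C5 = 5 (sole candidate).
R4C7 = 1 (sole candidate).
R4C9 = 4 (sole candidate).
R5C8 = 3 (sole candidate).
R6C1 = 5 (sole candidate).
R7C9 = 8 (sole candidate).
R8C8 = 9 (sole candidate).
R9C7 = 6 (sole candidate).
R9C8 = 1 (sole candidate).
R9C9 = 7 (sole candidate).
R1C1 = 1 (sole candidate).
R2C4 = 6 (sole candidate).
R2C5 = 2 (sole candidate).
R4C1 = 6 (sole candidate).
R4C8 = 8 (sole candidate).
R7C1 = 9 (sole candidate).
R7C2 = 6 (sole candidate).
R7C4 = 1 (sole candidate).
R2C1 = 4 (sole candidate).
R2C2 = 7 (sole candidate).
R4C3 = 2 (sole candidate).
R4C4 = 3 (sole candidate).
R4C6 = 9 (sole candidate).
R8C3 = 8 (sole candidate).
R8C4 = 2 (sole candidate).
R9C1 = 3 (sole candidate).
R9C3 = 9 (sole candidate).
R9C5 = 8 (sole candidate).
R9C6 = 2 (sole candidate).
R1C3 = 5 (sole candidate).
R1C4 = 8 (sole candidate).
R1C5 = 9: row 1 has {1,2,4,5,6,7,8}; col 5 has {2,3,4,5,6,7,8}; region has {1,2,4,5,6,7,8} → only 9 remains.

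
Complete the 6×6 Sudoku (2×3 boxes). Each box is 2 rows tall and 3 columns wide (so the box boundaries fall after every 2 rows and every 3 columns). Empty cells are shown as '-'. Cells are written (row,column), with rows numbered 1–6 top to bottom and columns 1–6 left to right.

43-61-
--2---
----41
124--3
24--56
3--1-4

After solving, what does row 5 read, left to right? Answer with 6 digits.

241356

(1,3) = 5: row 1 has {1,3,4,6}; col 3 has {2,4}; box has {2,3,4} → only 5 remains.
(1,6) = 2: row 1 has {1,3,4,5,6}; col 6 has {1,3,4,6}; box has {1,6} → only 2 remains.
(2,1) = 6: row 2 has {2}; col 1 has {1,2,3,4}; box has {2,3,4,5} → only 6 remains.
(2,2) = 1: row 2 has {2,6}; col 2 has {2,3,4}; box has {2,3,4,5,6} → only 1 remains.
(2,5) = 3: row 2 has {1,2,6}; col 5 has {1,4,5}; box has {1,2,6} → only 3 remains.
(2,6) = 5: row 2 has {1,2,3,6}; col 6 has {1,2,3,4,6}; box has {1,2,3,6} → only 5 remains.
(3,1) = 5: row 3 has {1,4}; col 1 has {1,2,3,4,6}; box has {1,2,4} → only 5 remains.
(3,2) = 6: row 3 has {1,4,5}; col 2 has {1,2,3,4}; box has {1,2,4,5} → only 6 remains.
(3,3) = 3: row 3 has {1,4,5,6}; col 3 has {2,4,5}; box has {1,2,4,5,6} → only 3 remains.
(3,4) = 2: row 3 has {1,3,4,5,6}; col 4 has {1,6}; box has {1,3,4} → only 2 remains.
(4,4) = 5: row 4 has {1,2,3,4}; col 4 has {1,2,6}; box has {1,2,3,4} → only 5 remains.
(4,5) = 6: row 4 has {1,2,3,4,5}; col 5 has {1,3,4,5}; box has {1,2,3,4,5} → only 6 remains.
(5,3) = 1: row 5 has {2,4,5,6}; col 3 has {2,3,4,5}; box has {2,3,4} → only 1 remains.
(5,4) = 3: row 5 has {1,2,4,5,6}; col 4 has {1,2,5,6}; box has {1,4,5,6} → only 3 remains.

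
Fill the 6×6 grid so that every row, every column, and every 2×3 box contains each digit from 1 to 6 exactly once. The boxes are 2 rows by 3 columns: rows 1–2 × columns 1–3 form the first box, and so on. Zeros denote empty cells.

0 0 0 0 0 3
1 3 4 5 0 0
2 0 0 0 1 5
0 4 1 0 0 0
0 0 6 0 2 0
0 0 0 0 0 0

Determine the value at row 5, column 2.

5

row 2, column 5 = 6 (sole candidate).
row 2, column 6 = 2 (sole candidate).
row 3, column 2 = 6 (sole candidate).
row 3, column 3 = 3 (sole candidate).
row 3, column 4 = 4 (sole candidate).
row 4, column 1 = 5 (sole candidate).
row 4, column 5 = 3 (sole candidate).
row 4, column 6 = 6 (sole candidate).
row 1, column 1 = 6 (sole candidate).
row 1, column 4 = 1 (sole candidate).
row 1, column 5 = 4 (sole candidate).
row 4, column 4 = 2 (sole candidate).
row 5, column 4 = 3 (sole candidate).
row 6, column 4 = 6 (sole candidate).
row 6, column 5 = 5 (sole candidate).
row 5, column 1 = 4 (sole candidate).
row 5, column 6 = 1 (sole candidate).
row 6, column 1 = 3 (sole candidate).
row 6, column 3 = 2 (sole candidate).
row 6, column 6 = 4 (sole candidate).
row 1, column 3 = 5 (sole candidate).
row 5, column 2 = 5: row 5 has {1,2,3,4,6}; col 2 has {3,4,6}; box has {2,3,4,6} → only 5 remains.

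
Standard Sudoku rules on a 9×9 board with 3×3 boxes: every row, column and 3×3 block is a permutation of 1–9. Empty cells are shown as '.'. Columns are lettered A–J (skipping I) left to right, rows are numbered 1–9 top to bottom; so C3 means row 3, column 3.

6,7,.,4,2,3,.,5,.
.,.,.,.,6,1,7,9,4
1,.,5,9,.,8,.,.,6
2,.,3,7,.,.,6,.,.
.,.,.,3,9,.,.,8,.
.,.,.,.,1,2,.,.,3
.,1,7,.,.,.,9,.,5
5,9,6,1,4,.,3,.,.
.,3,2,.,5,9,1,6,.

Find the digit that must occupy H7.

4

G1 = 8 (sole candidate).
J1 = 1 (sole candidate).
C2 = 8 (sole candidate).
D2 = 5 (sole candidate).
E3 = 7 (sole candidate).
G3 = 2 (sole candidate).
H3 = 3 (sole candidate).
E4 = 8 (sole candidate).
J4 = 9 (sole candidate).
D6 = 6 (sole candidate).
E7 = 3 (sole candidate).
F7 = 6 (sole candidate).
F8 = 7 (sole candidate).
H8 = 2 (sole candidate).
J8 = 8 (sole candidate).
D9 = 8 (sole candidate).
J9 = 7 (sole candidate).
C1 = 9 (sole candidate).
A2 = 3 (sole candidate).
B2 = 2 (sole candidate).
B3 = 4 (sole candidate).
B4 = 5 (sole candidate).
F4 = 4 (sole candidate).
H4 = 1 (sole candidate).
B5 = 6 (sole candidate).
F5 = 5 (sole candidate).
G5 = 4 (sole candidate).
J5 = 2 (sole candidate).
B6 = 8 (sole candidate).
C6 = 4 (sole candidate).
G6 = 5 (sole candidate).
H6 = 7 (sole candidate).
D7 = 2 (sole candidate).
H7 = 4: row 7 has {1,2,3,5,6,7,9}; col 8 has {1,2,3,5,6,7,8,9}; box has {1,2,3,5,6,7,8,9} → only 4 remains.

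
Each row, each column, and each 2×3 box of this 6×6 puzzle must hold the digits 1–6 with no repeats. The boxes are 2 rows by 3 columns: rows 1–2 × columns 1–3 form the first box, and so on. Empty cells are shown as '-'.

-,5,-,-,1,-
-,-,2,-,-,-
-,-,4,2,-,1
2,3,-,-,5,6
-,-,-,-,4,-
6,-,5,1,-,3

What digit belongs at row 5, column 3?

row 3, column 1 = 5 (sole candidate).
row 3, column 2 = 6 (sole candidate).
row 3, column 5 = 3 (sole candidate).
row 4, column 3 = 1 (sole candidate).
row 4, column 4 = 4 (sole candidate).
row 5, column 3 = 3: row 5 has {4}; col 3 has {1,2,4,5}; box has {5,6} → only 3 remains.

3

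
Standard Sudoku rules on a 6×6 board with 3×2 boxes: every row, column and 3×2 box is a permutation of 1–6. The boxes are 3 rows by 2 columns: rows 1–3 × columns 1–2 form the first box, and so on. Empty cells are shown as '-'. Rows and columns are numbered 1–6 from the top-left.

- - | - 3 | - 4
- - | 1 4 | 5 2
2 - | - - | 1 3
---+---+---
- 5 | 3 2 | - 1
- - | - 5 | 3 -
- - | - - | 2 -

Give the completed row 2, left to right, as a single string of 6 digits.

361452

R1C5 = 6 (sole candidate).
R3C4 = 6 (sole candidate).
R4C5 = 4 (sole candidate).
R5C6 = 6 (sole candidate).
R6C4 = 1 (sole candidate).
R6C6 = 5 (sole candidate).
R1C2 = 1 (sole candidate).
R3C2 = 4 (sole candidate).
R3C3 = 5 (sole candidate).
R4C1 = 6 (sole candidate).
R5C2 = 2 (sole candidate).
R5C3 = 4 (sole candidate).
R6C2 = 3 (sole candidate).
R6C3 = 6 (sole candidate).
R1C1 = 5 (sole candidate).
R1C3 = 2 (sole candidate).
R2C1 = 3: row 2 has {1,2,4,5}; col 1 has {2,5,6}; box has {1,2,4,5} → only 3 remains.
R2C2 = 6: row 2 has {1,2,3,4,5}; col 2 has {1,2,3,4,5}; box has {1,2,3,4,5} → only 6 remains.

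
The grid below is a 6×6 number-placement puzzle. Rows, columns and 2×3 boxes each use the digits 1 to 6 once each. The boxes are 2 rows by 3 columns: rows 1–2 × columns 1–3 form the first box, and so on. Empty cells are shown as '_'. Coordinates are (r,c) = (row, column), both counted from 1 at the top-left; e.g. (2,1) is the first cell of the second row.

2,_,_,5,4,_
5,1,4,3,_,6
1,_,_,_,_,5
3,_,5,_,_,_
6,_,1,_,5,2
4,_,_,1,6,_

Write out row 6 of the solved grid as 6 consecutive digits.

452163

(1,6) = 1: row 1 has {2,4,5}; col 6 has {2,5,6}; box has {3,4,5,6} → only 1 remains.
(2,5) = 2: row 2 has {1,3,4,5,6}; col 5 has {4,5,6}; box has {1,3,4,5,6} → only 2 remains.
(3,5) = 3: row 3 has {1,5}; col 5 has {2,4,5,6}; box has {5} → only 3 remains.
(4,5) = 1: row 4 has {3,5}; col 5 has {2,3,4,5,6}; box has {3,5} → only 1 remains.
(4,6) = 4: row 4 has {1,3,5}; col 6 has {1,2,5,6}; box has {1,3,5} → only 4 remains.
(5,2) = 3: row 5 has {1,2,5,6}; col 2 has {1}; box has {1,4,6} → only 3 remains.
(5,4) = 4: row 5 has {1,2,3,5,6}; col 4 has {1,3,5}; box has {1,2,5,6} → only 4 remains.
(6,3) = 2: row 6 has {1,4,6}; col 3 has {1,4,5}; box has {1,3,4,6} → only 2 remains.
(6,6) = 3: row 6 has {1,2,4,6}; col 6 has {1,2,4,5,6}; box has {1,2,4,5,6} → only 3 remains.
(1,2) = 6: row 1 has {1,2,4,5}; col 2 has {1,3}; box has {1,2,4,5} → only 6 remains.
(1,3) = 3: row 1 has {1,2,4,5,6}; col 3 has {1,2,4,5}; box has {1,2,4,5,6} → only 3 remains.
(3,3) = 6: row 3 has {1,3,5}; col 3 has {1,2,3,4,5}; box has {1,3,5} → only 6 remains.
(3,4) = 2: row 3 has {1,3,5,6}; col 4 has {1,3,4,5}; box has {1,3,4,5} → only 2 remains.
(4,2) = 2: row 4 has {1,3,4,5}; col 2 has {1,3,6}; box has {1,3,5,6} → only 2 remains.
(4,4) = 6: row 4 has {1,2,3,4,5}; col 4 has {1,2,3,4,5}; box has {1,2,3,4,5} → only 6 remains.
(6,2) = 5: row 6 has {1,2,3,4,6}; col 2 has {1,2,3,6}; box has {1,2,3,4,6} → only 5 remains.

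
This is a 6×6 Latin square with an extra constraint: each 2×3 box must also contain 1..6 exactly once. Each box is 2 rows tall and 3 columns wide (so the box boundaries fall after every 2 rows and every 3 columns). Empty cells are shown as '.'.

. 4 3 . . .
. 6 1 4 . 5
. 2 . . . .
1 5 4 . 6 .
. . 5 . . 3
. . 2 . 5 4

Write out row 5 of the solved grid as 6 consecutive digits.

R2C1 = 2: row 2 has {1,4,5,6}; col 1 has {1}; box has {1,3,4,6} → only 2 remains.
R2C5 = 3: row 2 has {1,2,4,5,6}; col 5 has {5,6}; box has {4,5} → only 3 remains.
R3C3 = 6: row 3 has {2}; col 3 has {1,2,3,4,5}; box has {1,2,4,5} → only 6 remains.
R3C6 = 1: row 3 has {2,6}; col 6 has {3,4,5}; box has {6} → only 1 remains.
R4C6 = 2: row 4 has {1,4,5,6}; col 6 has {1,3,4,5}; box has {1,6} → only 2 remains.
R5C2 = 1: row 5 has {3,5}; col 2 has {2,4,5,6}; box has {2,5} → only 1 remains.
R5C5 = 2: row 5 has {1,3,5}; col 5 has {3,5,6}; box has {3,4,5} → only 2 remains.
R6C2 = 3: row 6 has {2,4,5}; col 2 has {1,2,4,5,6}; box has {1,2,5} → only 3 remains.
R1C1 = 5: row 1 has {3,4}; col 1 has {1,2}; box has {1,2,3,4,6} → only 5 remains.
R1C5 = 1: row 1 has {3,4,5}; col 5 has {2,3,5,6}; box has {3,4,5} → only 1 remains.
R1C6 = 6: row 1 has {1,3,4,5}; col 6 has {1,2,3,4,5}; box has {1,3,4,5} → only 6 remains.
R3C1 = 3: row 3 has {1,2,6}; col 1 has {1,2,5}; box has {1,2,4,5,6} → only 3 remains.
R3C4 = 5: row 3 has {1,2,3,6}; col 4 has {4}; box has {1,2,6} → only 5 remains.
R3C5 = 4: row 3 has {1,2,3,5,6}; col 5 has {1,2,3,5,6}; box has {1,2,5,6} → only 4 remains.
R4C4 = 3: row 4 has {1,2,4,5,6}; col 4 has {4,5}; box has {1,2,4,5,6} → only 3 remains.
R5C4 = 6: row 5 has {1,2,3,5}; col 4 has {3,4,5}; box has {2,3,4,5} → only 6 remains.
R6C1 = 6: row 6 has {2,3,4,5}; col 1 has {1,2,3,5}; box has {1,2,3,5} → only 6 remains.
R6C4 = 1: row 6 has {2,3,4,5,6}; col 4 has {3,4,5,6}; box has {2,3,4,5,6} → only 1 remains.
R1C4 = 2: row 1 has {1,3,4,5,6}; col 4 has {1,3,4,5,6}; box has {1,3,4,5,6} → only 2 remains.
R5C1 = 4: row 5 has {1,2,3,5,6}; col 1 has {1,2,3,5,6}; box has {1,2,3,5,6} → only 4 remains.

415623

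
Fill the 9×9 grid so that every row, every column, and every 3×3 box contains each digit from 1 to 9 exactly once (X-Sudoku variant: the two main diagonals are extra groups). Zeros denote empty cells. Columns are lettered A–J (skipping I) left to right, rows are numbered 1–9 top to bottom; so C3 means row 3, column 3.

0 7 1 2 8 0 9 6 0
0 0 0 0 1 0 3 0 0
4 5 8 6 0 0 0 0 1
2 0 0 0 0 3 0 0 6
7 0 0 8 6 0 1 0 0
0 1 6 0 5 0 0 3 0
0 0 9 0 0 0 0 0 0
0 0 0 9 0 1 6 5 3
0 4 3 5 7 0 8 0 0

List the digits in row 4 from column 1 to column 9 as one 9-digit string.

284193576

A1 = 3: row 1 has {1,2,6,7,8,9}; col 1 has {2,4,7}; box has {1,4,5,7,8}; main diagonal has {5,6,8} → only 3 remains.
C2 = 2: row 2 has {1,3}; col 3 has {1,3,6,8,9}; box has {1,3,4,5,7,8} → only 2 remains.
A8 = 8: row 8 has {1,3,5,6,9}; col 1 has {2,3,4,7}; box has {3,4,9} → only 8 remains.
B8 = 2: row 8 has {1,3,5,6,8,9}; col 2 has {1,4,5,7}; box has {3,4,8,9}; anti-diagonal has {3,6,9} → only 2 remains.
C8 = 7: row 8 has {1,2,3,5,6,8,9}; col 3 has {1,2,3,6,8,9}; box has {2,3,4,8,9} → only 7 remains.
E8 = 4: row 8 has {1,2,3,5,6,7,8,9}; col 5 has {1,5,6,7,8}; box has {1,5,7,9} → only 4 remains.
A9 = 1: row 9 has {3,4,5,7,8}; col 1 has {2,3,4,7,8}; box has {2,3,4,7,8,9}; anti-diagonal has {2,3,6,9} → only 1 remains.
B2 = 9: row 2 has {1,2,3}; col 2 has {1,2,4,5,7}; box has {1,2,3,4,5,7,8}; main diagonal has {3,5,6,8} → only 9 remains.
G3 = 7: row 3 has {1,4,5,6,8}; col 7 has {1,3,6,8,9}; box has {1,3,6,9}; anti-diagonal has {1,2,3,6,9} → only 7 remains.
H3 = 2: row 3 has {1,4,5,6,7,8}; col 8 has {3,5,6}; box has {1,3,6,7,9} → only 2 remains.
B4 = 8: row 4 has {2,3,6}; col 2 has {1,2,4,5,7,9}; box has {1,2,6,7} → only 8 remains.
E4 = 9: row 4 has {2,3,6,8}; col 5 has {1,4,5,6,7,8}; box has {3,5,6,8} → only 9 remains.
B5 = 3: row 5 has {1,6,7,8}; col 2 has {1,2,4,5,7,8,9}; box has {1,2,6,7,8} → only 3 remains.
A6 = 9: row 6 has {1,3,5,6}; col 1 has {1,2,3,4,7,8}; box has {1,2,3,6,7,8} → only 9 remains.
D6 = 4: row 6 has {1,3,5,6,9}; col 4 has {2,5,6,8,9}; box has {3,5,6,8,9}; anti-diagonal has {1,2,3,6,7,9} → only 4 remains.
G6 = 2: row 6 has {1,3,4,5,6,9}; col 7 has {1,3,6,7,8,9}; box has {1,3,6} → only 2 remains.
B7 = 6: row 7 has {9}; col 2 has {1,2,3,4,5,7,8,9}; box has {1,2,3,4,7,8,9} → only 6 remains.
D7 = 3: row 7 has {6,9}; col 4 has {2,4,5,6,8,9}; box has {1,4,5,7,9} → only 3 remains.
E7 = 2: row 7 has {3,6,9}; col 5 has {1,4,5,6,7,8,9}; box has {1,3,4,5,7,9} → only 2 remains.
F7 = 8: row 7 has {2,3,6,9}; col 6 has {1,3}; box has {1,2,3,4,5,7,9} → only 8 remains.
G7 = 4: row 7 has {2,3,6,8,9}; col 7 has {1,2,3,6,7,8,9}; box has {3,5,6,8}; main diagonal has {3,5,6,8,9} → only 4 remains.
J7 = 7: row 7 has {2,3,4,6,8,9}; col 9 has {1,3,6}; box has {3,4,5,6,8} → only 7 remains.
F9 = 6: row 9 has {1,3,4,5,7,8}; col 6 has {1,3,8}; box has {1,2,3,4,5,7,8,9} → only 6 remains.
H9 = 9: row 9 has {1,3,4,5,6,7,8}; col 8 has {2,3,5,6}; box has {3,4,5,6,7,8} → only 9 remains.
J9 = 2: row 9 has {1,3,4,5,6,7,8,9}; col 9 has {1,3,6,7}; box has {3,4,5,6,7,8,9}; main diagonal has {3,4,5,6,8,9} → only 2 remains.
J1 = 5: row 1 has {1,2,3,6,7,8,9}; col 9 has {1,2,3,6,7}; box has {1,2,3,6,7,9}; anti-diagonal has {1,2,3,4,6,7,9} → only 5 remains.
A2 = 6: row 2 has {1,2,3,9}; col 1 has {1,2,3,4,7,8,9}; box has {1,2,3,4,5,7,8,9} → only 6 remains.
D2 = 7: row 2 has {1,2,3,6,9}; col 4 has {2,3,4,5,6,8,9}; box has {1,2,6,8} → only 7 remains.
H2 = 8: row 2 has {1,2,3,6,7,9}; col 8 has {2,3,5,6,9}; box has {1,2,3,5,6,7,9}; anti-diagonal has {1,2,3,4,5,6,7,9} → only 8 remains.
J2 = 4: row 2 has {1,2,3,6,7,8,9}; col 9 has {1,2,3,5,6,7}; box has {1,2,3,5,6,7,8,9} → only 4 remains.
E3 = 3: row 3 has {1,2,4,5,6,7,8}; col 5 has {1,2,4,5,6,7,8,9}; box has {1,2,6,7,8} → only 3 remains.
F3 = 9: row 3 has {1,2,3,4,5,6,7,8}; col 6 has {1,3,6,8}; box has {1,2,3,6,7,8} → only 9 remains.
D4 = 1: row 4 has {2,3,6,8,9}; col 4 has {2,3,4,5,6,7,8,9}; box has {3,4,5,6,8,9}; main diagonal has {2,3,4,5,6,8,9} → only 1 remains.
G4 = 5: row 4 has {1,2,3,6,8,9}; col 7 has {1,2,3,4,6,7,8,9}; box has {1,2,3,6} → only 5 remains.
F5 = 2: row 5 has {1,3,6,7,8}; col 6 has {1,3,6,8,9}; box has {1,3,4,5,6,8,9} → only 2 remains.
H5 = 4: row 5 has {1,2,3,6,7,8}; col 8 has {2,3,5,6,8,9}; box has {1,2,3,5,6} → only 4 remains.
J5 = 9: row 5 has {1,2,3,4,6,7,8}; col 9 has {1,2,3,4,5,6,7}; box has {1,2,3,4,5,6} → only 9 remains.
F6 = 7: row 6 has {1,2,3,4,5,6,9}; col 6 has {1,2,3,6,8,9}; box has {1,2,3,4,5,6,8,9}; main diagonal has {1,2,3,4,5,6,8,9} → only 7 remains.
J6 = 8: row 6 has {1,2,3,4,5,6,7,9}; col 9 has {1,2,3,4,5,6,7,9}; box has {1,2,3,4,5,6,9} → only 8 remains.
A7 = 5: row 7 has {2,3,4,6,7,8,9}; col 1 has {1,2,3,4,6,7,8,9}; box has {1,2,3,4,6,7,8,9} → only 5 remains.
H7 = 1: row 7 has {2,3,4,5,6,7,8,9}; col 8 has {2,3,4,5,6,8,9}; box has {2,3,4,5,6,7,8,9} → only 1 remains.
F1 = 4: row 1 has {1,2,3,5,6,7,8,9}; col 6 has {1,2,3,6,7,8,9}; box has {1,2,3,6,7,8,9} → only 4 remains.
F2 = 5: row 2 has {1,2,3,4,6,7,8,9}; col 6 has {1,2,3,4,6,7,8,9}; box has {1,2,3,4,6,7,8,9} → only 5 remains.
C4 = 4: row 4 has {1,2,3,5,6,8,9}; col 3 has {1,2,3,6,7,8,9}; box has {1,2,3,6,7,8,9} → only 4 remains.
H4 = 7: row 4 has {1,2,3,4,5,6,8,9}; col 8 has {1,2,3,4,5,6,8,9}; box has {1,2,3,4,5,6,8,9} → only 7 remains.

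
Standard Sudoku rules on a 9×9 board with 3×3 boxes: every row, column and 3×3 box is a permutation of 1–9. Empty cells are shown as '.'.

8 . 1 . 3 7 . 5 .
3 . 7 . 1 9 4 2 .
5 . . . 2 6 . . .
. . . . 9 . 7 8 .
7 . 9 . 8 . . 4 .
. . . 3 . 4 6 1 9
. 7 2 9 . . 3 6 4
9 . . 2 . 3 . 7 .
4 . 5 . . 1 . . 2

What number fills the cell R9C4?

R1C4 = 4 (sole candidate).
R1C7 = 9 (sole candidate).
R1C9 = 6 (sole candidate).
R2C2 = 6 (sole candidate).
R2C9 = 8 (sole candidate).
R3C3 = 4 (sole candidate).
R3C4 = 8 (sole candidate).
R3C7 = 1 (sole candidate).
R3C8 = 3 (sole candidate).
R3C9 = 7 (sole candidate).
R6C1 = 2 (sole candidate).
R6C3 = 8 (sole candidate).
R7C1 = 1 (sole candidate).
R7C5 = 5 (sole candidate).
R7C6 = 8 (sole candidate).
R8C2 = 8 (sole candidate).
R8C3 = 6 (sole candidate).
R8C5 = 4 (sole candidate).
R8C7 = 5 (sole candidate).
R8C9 = 1 (sole candidate).
R9C2 = 3 (sole candidate).
R9C7 = 8 (sole candidate).
R9C8 = 9 (sole candidate).
R1C2 = 2 (sole candidate).
R2C4 = 5 (sole candidate).
R3C2 = 9 (sole candidate).
R4C1 = 6 (sole candidate).
R4C3 = 3 (sole candidate).
R4C4 = 1 (sole candidate).
R4C9 = 5 (sole candidate).
R5C4 = 6 (sole candidate).
R5C7 = 2 (sole candidate).
R5C9 = 3 (sole candidate).
R6C2 = 5 (sole candidate).
R6C5 = 7 (sole candidate).
R9C4 = 7: row 9 has {1,2,3,4,5,8,9}; col 4 has {1,2,3,4,5,6,8,9}; box has {1,2,3,4,5,8,9} → only 7 remains.

7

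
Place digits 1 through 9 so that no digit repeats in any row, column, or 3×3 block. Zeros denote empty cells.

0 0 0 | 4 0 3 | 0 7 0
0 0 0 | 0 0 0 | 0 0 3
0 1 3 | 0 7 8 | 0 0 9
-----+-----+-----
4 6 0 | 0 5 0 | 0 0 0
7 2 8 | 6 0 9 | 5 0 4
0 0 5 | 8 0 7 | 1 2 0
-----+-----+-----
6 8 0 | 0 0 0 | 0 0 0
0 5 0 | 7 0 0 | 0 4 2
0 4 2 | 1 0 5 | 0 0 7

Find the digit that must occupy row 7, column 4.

2

row 1, column 2 = 9: row 1 has {3,4,7}; col 2 has {1,2,4,5,6,8}; box has {1,3} → only 9 remains.
row 1, column 3 = 6: row 1 has {3,4,7,9}; col 3 has {2,3,5,8}; box has {1,3,9} → only 6 remains.
row 2, column 2 = 7: row 2 has {3}; col 2 has {1,2,4,5,6,8,9}; box has {1,3,6,9} → only 7 remains.
row 2, column 3 = 4: row 2 has {3,7}; col 3 has {2,3,5,6,8}; box has {1,3,6,7,9} → only 4 remains.
row 4, column 9 = 8: row 4 has {4,5,6}; col 9 has {2,3,4,7,9}; box has {1,2,4,5} → only 8 remains.
row 5, column 8 = 3: row 5 has {2,4,5,6,7,8,9}; col 8 has {2,4,7}; box has {1,2,4,5,8} → only 3 remains.
row 6, column 2 = 3: row 6 has {1,2,5,7,8}; col 2 has {1,2,4,5,6,7,8,9}; box has {2,4,5,6,7,8} → only 3 remains.
row 6, column 5 = 4: row 6 has {1,2,3,5,7,8}; col 5 has {5,7}; box has {5,6,7,8,9} → only 4 remains.
row 6, column 9 = 6: row 6 has {1,2,3,4,5,7,8}; col 9 has {2,3,4,7,8,9}; box has {1,2,3,4,5,8} → only 6 remains.
row 8, column 6 = 6: row 8 has {2,4,5,7}; col 6 has {3,5,7,8,9}; box has {1,5,7} → only 6 remains.
row 4, column 8 = 9: row 4 has {4,5,6,8}; col 8 has {2,3,4,7}; box has {1,2,3,4,5,6,8} → only 9 remains.
row 5, column 5 = 1: row 5 has {2,3,4,5,6,7,8,9}; col 5 has {4,5,7}; box has {4,5,6,7,8,9} → only 1 remains.
row 6, column 1 = 9: row 6 has {1,2,3,4,5,6,7,8}; col 1 has {4,6,7}; box has {2,3,4,5,6,7,8} → only 9 remains.
row 9, column 1 = 3: row 9 has {1,2,4,5,7}; col 1 has {4,6,7,9}; box has {2,4,5,6,8} → only 3 remains.
row 1, column 5 = 2: row 1 has {3,4,6,7,9}; col 5 has {1,4,5,7}; box has {3,4,7,8} → only 2 remains.
row 1, column 7 = 8: row 1 has {2,3,4,6,7,9}; col 7 has {1,5}; box has {3,7,9} → only 8 remains.
row 2, column 6 = 1: row 2 has {3,4,7}; col 6 has {3,5,6,7,8,9}; box has {2,3,4,7,8} → only 1 remains.
row 3, column 4 = 5: row 3 has {1,3,7,8,9}; col 4 has {1,4,6,7,8}; box has {1,2,3,4,7,8} → only 5 remains.
row 3, column 8 = 6: row 3 has {1,3,5,7,8,9}; col 8 has {2,3,4,7,9}; box has {3,7,8,9} → only 6 remains.
row 4, column 3 = 1: row 4 has {4,5,6,8,9}; col 3 has {2,3,4,5,6,8}; box has {2,3,4,5,6,7,8,9} → only 1 remains.
row 4, column 6 = 2: row 4 has {1,4,5,6,8,9}; col 6 has {1,3,5,6,7,8,9}; box has {1,4,5,6,7,8,9} → only 2 remains.
row 4, column 7 = 7: row 4 has {1,2,4,5,6,8,9}; col 7 has {1,5,8}; box has {1,2,3,4,5,6,8,9} → only 7 remains.
row 7, column 6 = 4: row 7 has {6,8}; col 6 has {1,2,3,5,6,7,8,9}; box has {1,5,6,7} → only 4 remains.
row 8, column 1 = 1: row 8 has {2,4,5,6,7}; col 1 has {3,4,6,7,9}; box has {2,3,4,5,6,8} → only 1 remains.
row 8, column 3 = 9: row 8 has {1,2,4,5,6,7}; col 3 has {1,2,3,4,5,6,8}; box has {1,2,3,4,5,6,8} → only 9 remains.
row 8, column 7 = 3: row 8 has {1,2,4,5,6,7,9}; col 7 has {1,5,7,8}; box has {2,4,7} → only 3 remains.
row 9, column 8 = 8: row 9 has {1,2,3,4,5,7}; col 8 has {2,3,4,6,7,9}; box has {2,3,4,7} → only 8 remains.
row 1, column 1 = 5: row 1 has {2,3,4,6,7,8,9}; col 1 has {1,3,4,6,7,9}; box has {1,3,4,6,7,9} → only 5 remains.
row 1, column 9 = 1: row 1 has {2,3,4,5,6,7,8,9}; col 9 has {2,3,4,6,7,8,9}; box has {3,6,7,8,9} → only 1 remains.
row 2, column 4 = 9: row 2 has {1,3,4,7}; col 4 has {1,4,5,6,7,8}; box has {1,2,3,4,5,7,8} → only 9 remains.
row 2, column 5 = 6: row 2 has {1,3,4,7,9}; col 5 has {1,2,4,5,7}; box has {1,2,3,4,5,7,8,9} → only 6 remains.
row 2, column 7 = 2: row 2 has {1,3,4,6,7,9}; col 7 has {1,3,5,7,8}; box has {1,3,6,7,8,9} → only 2 remains.
row 2, column 8 = 5: row 2 has {1,2,3,4,6,7,9}; col 8 has {2,3,4,6,7,8,9}; box has {1,2,3,6,7,8,9} → only 5 remains.
row 3, column 1 = 2: row 3 has {1,3,5,6,7,8,9}; col 1 has {1,3,4,5,6,7,9}; box has {1,3,4,5,6,7,9} → only 2 remains.
row 3, column 7 = 4: row 3 has {1,2,3,5,6,7,8,9}; col 7 has {1,2,3,5,7,8}; box has {1,2,3,5,6,7,8,9} → only 4 remains.
row 4, column 4 = 3: row 4 has {1,2,4,5,6,7,8,9}; col 4 has {1,4,5,6,7,8,9}; box has {1,2,4,5,6,7,8,9} → only 3 remains.
row 7, column 3 = 7: row 7 has {4,6,8}; col 3 has {1,2,3,4,5,6,8,9}; box has {1,2,3,4,5,6,8,9} → only 7 remains.
row 7, column 4 = 2: row 7 has {4,6,7,8}; col 4 has {1,3,4,5,6,7,8,9}; box has {1,4,5,6,7} → only 2 remains.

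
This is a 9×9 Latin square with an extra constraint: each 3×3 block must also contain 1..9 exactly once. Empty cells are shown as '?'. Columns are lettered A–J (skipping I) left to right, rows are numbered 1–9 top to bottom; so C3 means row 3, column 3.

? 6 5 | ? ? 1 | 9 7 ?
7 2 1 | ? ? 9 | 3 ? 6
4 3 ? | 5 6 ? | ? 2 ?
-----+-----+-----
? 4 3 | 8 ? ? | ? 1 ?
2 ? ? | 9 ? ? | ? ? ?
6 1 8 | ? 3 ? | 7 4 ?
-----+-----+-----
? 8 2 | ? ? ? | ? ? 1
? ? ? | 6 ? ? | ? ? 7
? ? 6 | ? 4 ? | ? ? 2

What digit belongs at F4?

6

A1 = 8: row 1 has {1,5,6,7,9}; col 1 has {2,4,6,7}; box has {1,2,3,4,5,6,7} → only 8 remains.
E1 = 2: row 1 has {1,5,6,7,8,9}; col 5 has {3,4,6}; box has {1,5,6,9} → only 2 remains.
J1 = 4: row 1 has {1,2,5,6,7,8,9}; col 9 has {1,2,6,7}; box has {2,3,6,7,9} → only 4 remains.
D2 = 4: row 2 has {1,2,3,6,7,9}; col 4 has {5,6,8,9}; box has {1,2,5,6,9} → only 4 remains.
E2 = 8: row 2 has {1,2,3,4,6,7,9}; col 5 has {2,3,4,6}; box has {1,2,4,5,6,9} → only 8 remains.
H2 = 5: row 2 has {1,2,3,4,6,7,8,9}; col 8 has {1,2,4,7}; box has {2,3,4,6,7,9} → only 5 remains.
C3 = 9: row 3 has {2,3,4,5,6}; col 3 has {1,2,3,5,6,8}; box has {1,2,3,4,5,6,7,8} → only 9 remains.
F3 = 7: row 3 has {2,3,4,5,6,9}; col 6 has {1,9}; box has {1,2,4,5,6,8,9} → only 7 remains.
J3 = 8: row 3 has {2,3,4,5,6,7,9}; col 9 has {1,2,4,6,7}; box has {2,3,4,5,6,7,9} → only 8 remains.
C5 = 7: row 5 has {2,9}; col 3 has {1,2,3,5,6,8,9}; box has {1,2,3,4,6,8} → only 7 remains.
D6 = 2: row 6 has {1,3,4,6,7,8}; col 4 has {4,5,6,8,9}; box has {3,8,9} → only 2 remains.
F6 = 5: row 6 has {1,2,3,4,6,7,8}; col 6 has {1,7,9}; box has {2,3,8,9} → only 5 remains.
J6 = 9: row 6 has {1,2,3,4,5,6,7,8}; col 9 has {1,2,4,6,7,8}; box has {1,4,7} → only 9 remains.
F7 = 3: row 7 has {1,2,8}; col 6 has {1,5,7,9}; box has {4,6} → only 3 remains.
C8 = 4: row 8 has {6,7}; col 3 has {1,2,3,5,6,7,8,9}; box has {2,6,8} → only 4 remains.
F9 = 8: row 9 has {2,4,6}; col 6 has {1,3,5,7,9}; box has {3,4,6} → only 8 remains.
G9 = 5: row 9 has {2,4,6,8}; col 7 has {3,7,9}; box has {1,2,7} → only 5 remains.
D1 = 3: row 1 has {1,2,4,5,6,7,8,9}; col 4 has {2,4,5,6,8,9}; box has {1,2,4,5,6,7,8,9} → only 3 remains.
G3 = 1: row 3 has {2,3,4,5,6,7,8,9}; col 7 has {3,5,7,9}; box has {2,3,4,5,6,7,8,9} → only 1 remains.
E4 = 7: row 4 has {1,3,4,8}; col 5 has {2,3,4,6,8}; box has {2,3,5,8,9} → only 7 remains.
F4 = 6: row 4 has {1,3,4,7,8}; col 6 has {1,3,5,7,8,9}; box has {2,3,5,7,8,9} → only 6 remains.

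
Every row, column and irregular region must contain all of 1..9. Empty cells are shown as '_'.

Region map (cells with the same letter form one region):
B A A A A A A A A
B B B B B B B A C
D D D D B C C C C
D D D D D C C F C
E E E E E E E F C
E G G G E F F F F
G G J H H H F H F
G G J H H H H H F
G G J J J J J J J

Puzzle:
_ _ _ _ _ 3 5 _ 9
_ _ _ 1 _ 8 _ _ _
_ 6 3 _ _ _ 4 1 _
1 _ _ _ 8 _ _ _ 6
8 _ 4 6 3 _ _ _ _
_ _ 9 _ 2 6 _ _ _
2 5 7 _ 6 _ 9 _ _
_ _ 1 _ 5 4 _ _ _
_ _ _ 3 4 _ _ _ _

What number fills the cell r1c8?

r7c4 = 8 (sole candidate).
r7c6 = 1 (sole candidate).
r7c8 = 3 (sole candidate).
r7c9 = 4 (sole candidate).
r3c9 = 8 (hidden single in row 3).
r4c7 = 3 (hidden single in row 4).
r8c1 = 6 (hidden single in row 8).
r8c2 = 8 (hidden single in row 8).
r9c1 = 7 (sole candidate).
r9c2 = 1 (sole candidate).
r1c1 = 4 (sole candidate).
r6c1 = 5 (sole candidate).
r6c4 = 4 (sole candidate).
r3c1 = 9 (sole candidate).
r3c5 = 7 (sole candidate).
r6c2 = 3 (sole candidate).
r1c5 = 1 (sole candidate).
r2c1 = 3 (sole candidate).
r2c5 = 9 (sole candidate).
r2c2 = 2 (sole candidate).
r2c7 = 6 (sole candidate).
r1c2 = 7 (sole candidate).
r1c4 = 2 (sole candidate).
r2c3 = 5 (sole candidate).
r2c8 = 4 (sole candidate).
r2c9 = 7 (sole candidate).
r3c4 = 5 (sole candidate).
r3c6 = 2 (sole candidate).
r4c2 = 4 (sole candidate).
r4c3 = 2 (sole candidate).
r4c4 = 7 (sole candidate).
r4c8 = 5 (sole candidate).
r5c2 = 9 (sole candidate).
r5c6 = 7 (sole candidate).
r5c7 = 1 (sole candidate).
r5c8 = 2 (sole candidate).
r5c9 = 5 (sole candidate).
r6c9 = 1 (sole candidate).
r8c4 = 9 (sole candidate).
r8c8 = 7 (sole candidate).
r8c9 = 3 (sole candidate).
r9c9 = 2 (sole candidate).
r4c6 = 9 (sole candidate).
r6c8 = 8 (sole candidate).
r8c7 = 2 (sole candidate).
r9c6 = 5 (sole candidate).
r9c7 = 8 (sole candidate).
r1c8 = 6: row 1 has {1,2,3,4,5,7,9}; col 8 has {1,2,3,4,5,7,8}; region has {1,2,3,4,5,7,9} → only 6 remains.

6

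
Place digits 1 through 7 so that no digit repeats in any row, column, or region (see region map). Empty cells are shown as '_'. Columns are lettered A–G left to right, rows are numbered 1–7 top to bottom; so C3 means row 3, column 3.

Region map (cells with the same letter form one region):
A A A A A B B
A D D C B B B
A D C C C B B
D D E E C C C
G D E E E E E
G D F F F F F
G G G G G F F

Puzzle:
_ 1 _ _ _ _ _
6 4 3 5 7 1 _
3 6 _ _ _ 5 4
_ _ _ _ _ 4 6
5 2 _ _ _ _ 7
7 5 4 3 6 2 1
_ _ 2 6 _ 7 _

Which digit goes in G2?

2

G2 = 2: row 2 has {1,3,4,5,6,7}; col 7 has {1,4,6,7}; region has {1,4,5,7} → only 2 remains.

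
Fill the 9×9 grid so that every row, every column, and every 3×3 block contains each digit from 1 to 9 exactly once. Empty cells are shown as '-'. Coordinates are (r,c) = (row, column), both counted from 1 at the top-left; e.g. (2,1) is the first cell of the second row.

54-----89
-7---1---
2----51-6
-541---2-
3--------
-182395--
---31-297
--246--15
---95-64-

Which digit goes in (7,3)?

5

(6,9) = 4 (sole candidate).
(7,6) = 8 (sole candidate).
(8,6) = 7 (sole candidate).
(9,6) = 2 (sole candidate).
(4,6) = 6 (sole candidate).
(5,6) = 4 (sole candidate).
(7,2) = 6 (sole candidate).
(7,3) = 5: row 7 has {1,2,3,6,7,8,9}; col 3 has {2,4,8}; box has {2,6} → only 5 remains.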